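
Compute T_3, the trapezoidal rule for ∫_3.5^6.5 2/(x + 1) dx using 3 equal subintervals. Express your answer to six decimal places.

1.026884

Δx = (6.5 − 3.5)/3 = 1.
f(3.5) = 4/9, f(4.5) = 4/11, f(5.5) = 4/13, f(6.5) = 4/15.
T_3 = (Δx/2)·[f(x_0) + 2f(x_1) + 2f(x_2) + f(x_3)].
Sum ≈ 1.026884.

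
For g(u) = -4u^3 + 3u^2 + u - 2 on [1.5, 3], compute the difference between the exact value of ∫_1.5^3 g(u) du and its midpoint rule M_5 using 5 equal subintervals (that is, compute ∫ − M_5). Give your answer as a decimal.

Exact integral: ∫_1.5^3 g(u) du = -51.9375.
M_5 = -51.6675.
Error = -51.9375 − (-51.6675) = -0.27.

-0.27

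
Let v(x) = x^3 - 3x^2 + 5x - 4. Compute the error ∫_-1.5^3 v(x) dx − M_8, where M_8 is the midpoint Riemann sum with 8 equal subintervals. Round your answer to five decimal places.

Exact integral: ∫_-1.5^3 v(x) dx = -12.515625.
M_8 ≈ -12.4266357.
Error ≈ -12.515625 − (-12.4266357) ≈ -0.08899.

-0.08899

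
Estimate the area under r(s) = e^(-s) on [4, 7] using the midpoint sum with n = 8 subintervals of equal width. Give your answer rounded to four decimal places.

0.0173

Δs = (7 − 4)/8 = 0.375.
Midpoints: 4.1875, 4.5625, 4.9375, 5.3125, 5.6875, 6.0625, 6.4375, 6.8125.
r(4.1875) ≈ 0.0152, r(4.5625) ≈ 0.0104, r(4.9375) ≈ 0.0072, r(5.3125) ≈ 0.0049, r(5.6875) ≈ 0.0034, r(6.0625) ≈ 0.0023, r(6.4375) ≈ 0.0016, r(6.8125) ≈ 0.0011.
Sum = Δs · [r(4.1875) + r(4.5625) + r(4.9375) + ...].
Sum ≈ 0.0173.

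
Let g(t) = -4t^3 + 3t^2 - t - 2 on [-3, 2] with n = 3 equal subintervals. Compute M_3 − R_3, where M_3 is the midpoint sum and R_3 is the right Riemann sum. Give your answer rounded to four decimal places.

102.0833

M_3 ≈ 82.083333.
R_3 = -20.
M_3 − R_3 ≈ 102.0833.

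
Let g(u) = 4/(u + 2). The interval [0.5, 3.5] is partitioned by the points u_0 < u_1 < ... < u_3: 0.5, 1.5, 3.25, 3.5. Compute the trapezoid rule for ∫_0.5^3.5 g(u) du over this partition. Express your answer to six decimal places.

3.224242

Subinterval widths: 1, 1.75, 0.25.
g(0.5) = 1.6, g(1.5) = 8/7, g(3.25) = 16/21, g(3.5) = 8/11.
On each subinterval the trapezoid contributes (Δu_i/2)·[g(u_{i-1}) + g(u_i)].
Sum ≈ 3.224242.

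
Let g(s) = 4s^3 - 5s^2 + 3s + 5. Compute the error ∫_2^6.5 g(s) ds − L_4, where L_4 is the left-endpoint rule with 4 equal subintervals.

456.2578125

Exact integral: ∫_2^6.5 g(s) ds = 1404.5625.
L_4 = 948.3046875.
Error = 1404.5625 − 948.3046875 = 456.2578125.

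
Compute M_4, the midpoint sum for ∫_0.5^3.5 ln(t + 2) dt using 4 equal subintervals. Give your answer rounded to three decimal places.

4.090

Δt = (3.5 − 0.5)/4 = 0.75.
Midpoints: 0.875, 1.625, 2.375, 3.125.
f(0.875) ≈ 1.056, f(1.625) ≈ 1.288, f(2.375) ≈ 1.476, f(3.125) ≈ 1.634.
Sum = Δt · [f(0.875) + f(1.625) + f(2.375) + f(3.125)].
Sum ≈ 4.090.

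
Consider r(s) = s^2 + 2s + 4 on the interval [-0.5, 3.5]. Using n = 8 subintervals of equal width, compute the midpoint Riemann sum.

Δs = (3.5 − (-0.5))/8 = 0.5.
Midpoints: -0.25, 0.25, 0.75, 1.25, 1.75, 2.25, 2.75, 3.25.
r(-0.25) = 3.5625, r(0.25) = 4.5625, r(0.75) = 6.0625, r(1.25) = 8.0625, r(1.75) = 10.5625, r(2.25) = 13.5625, r(2.75) = 17.0625, r(3.25) = 21.0625.
Sum = Δs · [r(-0.25) + r(0.25) + r(0.75) + ...].
Sum = 42.25.

42.25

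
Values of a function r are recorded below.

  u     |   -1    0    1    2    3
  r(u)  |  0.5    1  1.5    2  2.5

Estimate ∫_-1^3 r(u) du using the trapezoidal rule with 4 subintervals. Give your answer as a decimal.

6

Δu = 1.
T_4 = (1/2)·[0.5 + 2·1 + 2·1.5 + 2·2 + 2.5] = 6.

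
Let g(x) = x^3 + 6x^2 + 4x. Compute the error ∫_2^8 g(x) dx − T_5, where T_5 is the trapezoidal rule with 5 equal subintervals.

Exact integral: ∫_2^8 g(x) dx = 2148.
T_5 = 2178.24.
Error = 2148 − 2178.24 = -30.24.

-30.24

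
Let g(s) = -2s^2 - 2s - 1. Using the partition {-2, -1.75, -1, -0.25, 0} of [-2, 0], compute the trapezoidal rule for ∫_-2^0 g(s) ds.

Subinterval widths: 0.25, 0.75, 0.75, 0.25.
g(-2) = -5, g(-1.75) = -3.625, g(-1) = -1, g(-0.25) = -0.625, g(0) = -1.
On each subinterval the trapezoid contributes (Δs_i/2)·[g(s_{i-1}) + g(s_i)].
Sum = -3.625.

-3.625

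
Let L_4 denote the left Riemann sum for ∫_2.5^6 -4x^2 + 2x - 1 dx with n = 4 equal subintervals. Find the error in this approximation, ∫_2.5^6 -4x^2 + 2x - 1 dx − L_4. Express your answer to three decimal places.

-47.214

Exact integral: ∫_2.5^6 f(x) dx ≈ -240.91667.
L_4 = -193.703125.
Error ≈ -240.91667 − (-193.703125) ≈ -47.214.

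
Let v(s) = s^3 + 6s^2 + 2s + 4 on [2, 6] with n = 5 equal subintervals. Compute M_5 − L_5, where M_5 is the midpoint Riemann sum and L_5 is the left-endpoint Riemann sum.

151.68

M_5 = 780.16.
L_5 = 628.48.
M_5 − L_5 = 151.68.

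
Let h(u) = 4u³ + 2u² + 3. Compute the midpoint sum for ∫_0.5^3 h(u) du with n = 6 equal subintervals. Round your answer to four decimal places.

Δu = (3 − 0.5)/6 = 5/12.
Midpoints: 17/24, 1.125, 37/24, 47/24, 2.375, 67/24.
h(17/24) = 18749/3456, h(1.125) = 11.2265625, h(37/24) = 77449/3456, h(47/24) = 140699/3456, h(2.375) = 67.8671875, h(67/24) = 364999/3456.
Sum = Δu · [h(17/24) + h(1.125) + h(37/24) + ...].
Sum ≈ 105.5223.

105.5223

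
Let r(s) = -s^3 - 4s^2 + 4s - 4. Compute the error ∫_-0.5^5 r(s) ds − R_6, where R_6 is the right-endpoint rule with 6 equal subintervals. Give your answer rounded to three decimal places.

100.921

Exact integral: ∫_-0.5^5 r(s) ds ≈ -295.56771.
R_6 ≈ -396.48857.
Error ≈ -295.56771 − (-396.48857) ≈ 100.921.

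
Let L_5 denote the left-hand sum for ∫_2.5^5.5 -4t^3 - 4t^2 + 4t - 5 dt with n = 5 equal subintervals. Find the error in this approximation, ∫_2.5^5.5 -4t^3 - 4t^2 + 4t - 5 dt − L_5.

Exact integral: ∫_2.5^5.5 f(t) dt = -1044.
L_5 = -847.26.
Error = -1044 − (-847.26) = -196.74.

-196.74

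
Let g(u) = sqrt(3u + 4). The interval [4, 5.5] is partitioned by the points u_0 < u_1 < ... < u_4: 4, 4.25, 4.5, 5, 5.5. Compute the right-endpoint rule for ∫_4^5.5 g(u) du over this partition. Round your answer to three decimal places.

Subinterval widths: 0.25, 0.25, 0.5, 0.5.
Right endpoints: 4.25, 4.5, 5, 5.5.
g(4.25) ≈ 4.093, g(4.5) ≈ 4.183, g(5) ≈ 4.359, g(5.5) ≈ 4.528.
Sum = Σ Δu_i · g(u_i).
Sum ≈ 6.512.

6.512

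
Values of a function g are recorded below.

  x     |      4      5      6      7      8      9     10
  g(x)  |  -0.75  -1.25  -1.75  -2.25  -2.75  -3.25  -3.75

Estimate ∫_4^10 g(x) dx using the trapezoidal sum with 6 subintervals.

-13.5

Δx = 1.
T_6 = (1/2)·[(-0.75) + 2·(-1.25) + 2·(-1.75) + 2·(-2.25) + 2·(-2.75) + 2·(-3.25) + (-3.75)] = -13.5.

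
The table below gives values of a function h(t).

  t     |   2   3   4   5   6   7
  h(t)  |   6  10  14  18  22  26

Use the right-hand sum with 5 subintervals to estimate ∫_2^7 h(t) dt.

90

Δt = 1.
Sum = 1·[10 + 14 + 18 + 22 + 26] = 90.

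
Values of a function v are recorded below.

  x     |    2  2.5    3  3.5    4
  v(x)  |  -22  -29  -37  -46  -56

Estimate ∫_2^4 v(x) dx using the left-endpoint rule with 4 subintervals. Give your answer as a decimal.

-67

Δx = 0.5.
Sum = 0.5·[(-22) + (-29) + (-37) + (-46)] = -67.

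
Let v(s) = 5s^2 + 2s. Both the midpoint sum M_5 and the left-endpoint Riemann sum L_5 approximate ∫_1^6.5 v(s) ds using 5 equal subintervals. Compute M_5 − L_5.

M_5 = 494.51875.
L_5 = 383.35.
M_5 − L_5 = 111.16875.

111.16875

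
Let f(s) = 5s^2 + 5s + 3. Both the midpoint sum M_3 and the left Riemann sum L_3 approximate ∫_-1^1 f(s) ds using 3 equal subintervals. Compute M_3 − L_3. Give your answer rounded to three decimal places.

2.222

M_3 ≈ 8.96296.
L_3 ≈ 6.74074.
M_3 − L_3 ≈ 2.222.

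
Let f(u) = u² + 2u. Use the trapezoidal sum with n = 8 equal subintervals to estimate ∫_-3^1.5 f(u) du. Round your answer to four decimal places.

Δu = (1.5 − (-3))/8 = 0.5625.
f(-3) = 3, f(-2.4375) = 1.06640625, f(-1.875) = -0.234375, f(-1.3125) = -0.90234375, f(-0.75) = -0.9375, f(-0.1875) = -0.33984375, f(0.375) = 0.890625, f(0.9375) = 2.75390625, f(1.5) = 5.25.
T_8 = (Δu/2)·[f(u_0) + 2f(u_1) + ... + 2f(u_{7}) + f(u_8)].
Sum ≈ 3.6123.

3.6123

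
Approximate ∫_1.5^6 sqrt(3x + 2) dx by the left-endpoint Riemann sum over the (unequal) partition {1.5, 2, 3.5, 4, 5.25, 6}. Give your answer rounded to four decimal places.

15.1220

Subinterval widths: 0.5, 1.5, 0.5, 1.25, 0.75.
Left endpoints: 1.5, 2, 3.5, 4, 5.25.
f(1.5) ≈ 2.5495, f(2) ≈ 2.8284, f(3.5) ≈ 3.5355, f(4) ≈ 3.7417, f(5.25) ≈ 4.2131.
Sum = Σ Δx_i · f(x_i).
Sum ≈ 15.1220.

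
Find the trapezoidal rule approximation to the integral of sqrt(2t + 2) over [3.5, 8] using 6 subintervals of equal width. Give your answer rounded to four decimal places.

16.4513

Δt = (8 − 3.5)/6 = 0.75.
f(3.5) ≈ 3.0000, f(4.25) ≈ 3.2404, f(5) ≈ 3.4641, f(5.75) ≈ 3.6742, f(6.5) ≈ 3.8730, f(7.25) ≈ 4.0620, f(8) ≈ 4.2426.
T_6 = (Δt/2)·[f(t_0) + 2f(t_1) + ... + 2f(t_{5}) + f(t_6)].
Sum ≈ 16.4513.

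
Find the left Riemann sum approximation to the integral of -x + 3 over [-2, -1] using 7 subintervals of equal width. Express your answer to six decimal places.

4.571429

Δx = (-1 − (-2))/7 = 1/7.
Left endpoints: -2, -13/7, -12/7, -11/7, -10/7, -9/7, -8/7.
f(-2) = 5, f(-13/7) = 34/7, f(-12/7) = 33/7, f(-11/7) = 32/7, f(-10/7) = 31/7, f(-9/7) = 30/7, f(-8/7) = 29/7.
Sum = Δx · [f(-2) + f(-13/7) + f(-12/7) + ...].
Sum ≈ 4.571429.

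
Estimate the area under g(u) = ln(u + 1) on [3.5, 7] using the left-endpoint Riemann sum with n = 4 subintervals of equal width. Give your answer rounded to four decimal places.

Δu = (7 − 3.5)/4 = 0.875.
Left endpoints: 3.5, 4.375, 5.25, 6.125.
g(3.5) ≈ 1.5041, g(4.375) ≈ 1.6818, g(5.25) ≈ 1.8326, g(6.125) ≈ 1.9636.
Sum = Δu · [g(3.5) + g(4.375) + g(5.25) + g(6.125)].
Sum ≈ 6.1093.

6.1093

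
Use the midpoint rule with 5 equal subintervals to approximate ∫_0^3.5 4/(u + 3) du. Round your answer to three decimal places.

Δu = (3.5 − 0)/5 = 0.7.
Midpoints: 0.35, 1.05, 1.75, 2.45, 3.15.
f(0.35) = 80/67, f(1.05) = 80/81, f(1.75) = 16/19, f(2.45) = 80/109, f(3.15) = 80/123.
Sum = Δu · [f(0.35) + f(1.05) + f(1.75) + f(2.45) + f(3.15)].
Sum ≈ 3.086.

3.086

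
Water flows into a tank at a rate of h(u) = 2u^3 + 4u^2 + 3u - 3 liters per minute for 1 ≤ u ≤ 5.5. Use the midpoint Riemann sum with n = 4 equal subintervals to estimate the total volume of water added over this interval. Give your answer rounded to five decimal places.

Δu = (5.5 − 1)/4 = 1.125.
Midpoints: 1.5625, 2.6875, 3.8125, 4.9375.
h(1.5625) = 39081/2048, h(2.6875) = 149043/2048, h(3.8125) = 363333/2048, h(4.9375) = 716943/2048.
Sum = Δu · [h(1.5625) + h(2.6875) + h(3.8125) + h(4.9375)].
Sum ≈ 696.75293.

696.75293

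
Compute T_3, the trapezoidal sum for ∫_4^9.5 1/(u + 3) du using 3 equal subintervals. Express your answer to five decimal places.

Δu = (9.5 − 4)/3 = 11/6.
f(4) = 1/7, f(35/6) = 6/53, f(23/3) = 0.09375, f(9.5) = 0.08.
T_3 = (Δu/2)·[f(u_0) + 2f(u_1) + 2f(u_2) + f(u_3)].
Sum ≈ 0.58371.

0.58371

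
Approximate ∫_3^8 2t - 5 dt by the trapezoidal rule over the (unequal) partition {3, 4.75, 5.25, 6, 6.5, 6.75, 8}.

Subinterval widths: 1.75, 0.5, 0.75, 0.5, 0.25, 1.25.
f(3) = 1, f(4.75) = 4.5, f(5.25) = 5.5, f(6) = 7, f(6.5) = 8, f(6.75) = 8.5, f(8) = 11.
On each subinterval the trapezoid contributes (Δt_i/2)·[f(t_{i-1}) + f(t_i)].
Sum = 30.

30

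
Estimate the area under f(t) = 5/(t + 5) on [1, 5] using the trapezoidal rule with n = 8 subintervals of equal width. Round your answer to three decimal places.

Δt = (5 − 1)/8 = 0.5.
f(1) = 5/6, f(1.5) = 10/13, f(2) = 5/7, f(2.5) = 2/3, f(3) = 0.625, f(3.5) = 10/17, f(4) = 5/9, f(4.5) = 10/19, f(5) = 0.5.
T_8 = (Δt/2)·[f(t_0) + 2f(t_1) + ... + 2f(t_{7}) + f(t_8)].
Sum ≈ 2.556.

2.556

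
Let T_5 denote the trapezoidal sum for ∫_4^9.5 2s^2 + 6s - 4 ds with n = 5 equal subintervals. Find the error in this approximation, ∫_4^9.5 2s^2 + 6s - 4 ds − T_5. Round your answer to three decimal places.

-2.218

Exact integral: ∫_4^9.5 f(s) ds ≈ 729.66667.
T_5 = 731.885.
Error ≈ 729.66667 − 731.885 ≈ -2.218.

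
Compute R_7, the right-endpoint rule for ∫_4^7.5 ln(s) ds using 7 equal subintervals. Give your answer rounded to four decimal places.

6.2213

Δs = (7.5 − 4)/7 = 0.5.
Right endpoints: 4.5, 5, 5.5, 6, 6.5, 7, 7.5.
f(4.5) ≈ 1.5041, f(5) ≈ 1.6094, f(5.5) ≈ 1.7047, f(6) ≈ 1.7918, f(6.5) ≈ 1.8718, f(7) ≈ 1.9459, f(7.5) ≈ 2.0149.
Sum = Δs · [f(4.5) + f(5) + f(5.5) + ...].
Sum ≈ 6.2213.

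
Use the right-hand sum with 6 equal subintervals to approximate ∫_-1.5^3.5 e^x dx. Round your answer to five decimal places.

48.47927

Δx = (3.5 − (-1.5))/6 = 5/6.
Right endpoints: -2/3, 1/6, 1, 11/6, 8/3, 3.5.
f(-2/3) ≈ 0.51342, f(1/6) ≈ 1.18136, f(1) ≈ 2.71828, f(11/6) ≈ 6.25470, f(8/3) ≈ 14.39192, f(3.5) ≈ 33.11545.
Sum = Δx · [f(-2/3) + f(1/6) + f(1) + ...].
Sum ≈ 48.47927.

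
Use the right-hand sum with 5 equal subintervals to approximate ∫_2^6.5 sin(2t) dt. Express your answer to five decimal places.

-0.02783

Δt = (6.5 − 2)/5 = 0.9.
Right endpoints: 2.9, 3.8, 4.7, 5.6, 6.5.
f(2.9) ≈ -0.46460, f(3.8) ≈ 0.96792, f(4.7) ≈ 0.02478, f(5.6) ≈ -0.97918, f(6.5) ≈ 0.42017.
Sum = Δt · [f(2.9) + f(3.8) + f(4.7) + f(5.6) + f(6.5)].
Sum ≈ -0.02783.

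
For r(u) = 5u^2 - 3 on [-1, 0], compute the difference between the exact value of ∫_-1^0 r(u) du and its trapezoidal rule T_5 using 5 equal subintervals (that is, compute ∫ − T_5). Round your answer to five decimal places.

Exact integral: ∫_-1^0 r(u) du ≈ -1.3333333.
T_5 = -1.3.
Error ≈ -1.3333333 − (-1.3) ≈ -0.03333.

-0.03333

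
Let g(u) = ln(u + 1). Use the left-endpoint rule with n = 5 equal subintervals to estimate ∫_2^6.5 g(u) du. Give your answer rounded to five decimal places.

Δu = (6.5 − 2)/5 = 0.9.
Left endpoints: 2, 2.9, 3.8, 4.7, 5.6.
g(2) ≈ 1.09861, g(2.9) ≈ 1.36098, g(3.8) ≈ 1.56862, g(4.7) ≈ 1.74047, g(5.6) ≈ 1.88707.
Sum = Δu · [g(2) + g(2.9) + g(3.8) + g(4.7) + g(5.6)].
Sum ≈ 6.89017.

6.89017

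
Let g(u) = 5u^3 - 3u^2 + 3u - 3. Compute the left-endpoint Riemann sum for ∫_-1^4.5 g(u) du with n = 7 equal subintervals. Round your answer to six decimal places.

Δu = (4.5 − (-1))/7 = 11/14.
Left endpoints: -1, -3/14, 4/7, 19/14, 15/7, 41/14, 26/7.
g(-1) = -14, g(-3/14) = -10509/2744, g(4/7) = -457/343, g(19/14) = 22073/2744, g(15/7) = 13326/343, g(41/14) = 289879/2744, g(26/7) = 76477/343.
Sum = Δu · [g(-1) + g(-3/14) + g(4/7) + ...].
Sum ≈ 279.980867.

279.980867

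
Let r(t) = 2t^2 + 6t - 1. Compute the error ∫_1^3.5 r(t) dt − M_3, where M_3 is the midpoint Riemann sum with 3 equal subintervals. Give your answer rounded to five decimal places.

0.28935

Exact integral: ∫_1^3.5 r(t) dt ≈ 59.1666667.
M_3 ≈ 58.8773148.
Error ≈ 59.1666667 − 58.8773148 ≈ 0.28935.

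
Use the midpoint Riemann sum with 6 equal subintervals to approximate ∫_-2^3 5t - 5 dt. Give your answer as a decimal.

Δt = (3 − (-2))/6 = 5/6.
Midpoints: -19/12, -0.75, 1/12, 11/12, 1.75, 31/12.
f(-19/12) = -155/12, f(-0.75) = -8.75, f(1/12) = -55/12, f(11/12) = -5/12, f(1.75) = 3.75, f(31/12) = 95/12.
Sum = Δt · [f(-19/12) + f(-0.75) + f(1/12) + ...].
Sum = -12.5.

-12.5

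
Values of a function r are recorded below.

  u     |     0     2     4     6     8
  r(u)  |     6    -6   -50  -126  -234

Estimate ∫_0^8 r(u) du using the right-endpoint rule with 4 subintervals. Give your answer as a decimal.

Δu = 2.
Sum = 2·[(-6) + (-50) + (-126) + (-234)] = -832.

-832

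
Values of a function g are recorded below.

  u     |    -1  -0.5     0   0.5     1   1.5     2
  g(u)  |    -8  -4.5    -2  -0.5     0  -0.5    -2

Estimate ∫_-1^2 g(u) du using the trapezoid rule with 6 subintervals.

Δu = 0.5.
T_6 = (0.5/2)·[(-8) + 2·(-4.5) + 2·(-2) + 2·(-0.5) + 2·0 + 2·(-0.5) + (-2)] = -6.25.

-6.25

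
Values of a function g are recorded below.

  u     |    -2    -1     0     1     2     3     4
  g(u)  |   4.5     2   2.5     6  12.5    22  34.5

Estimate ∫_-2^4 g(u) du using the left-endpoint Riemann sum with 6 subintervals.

Δu = 1.
Sum = 1·[4.5 + 2 + 2.5 + 6 + 12.5 + 22] = 49.5.

49.5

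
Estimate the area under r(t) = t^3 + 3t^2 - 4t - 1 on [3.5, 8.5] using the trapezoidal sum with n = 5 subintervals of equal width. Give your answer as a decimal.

1731.25

Δt = (8.5 − 3.5)/5 = 1.
r(3.5) = 64.625, r(4.5) = 132.875, r(5.5) = 234.125, r(6.5) = 374.375, r(7.5) = 559.625, r(8.5) = 795.875.
T_5 = (Δt/2)·[r(t_0) + 2r(t_1) + ... + 2r(t_{4}) + r(t_5)].
Sum = 1731.25.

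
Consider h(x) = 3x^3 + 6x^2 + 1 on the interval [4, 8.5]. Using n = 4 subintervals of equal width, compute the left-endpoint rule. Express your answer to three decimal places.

3768.706

Δx = (8.5 − 4)/4 = 1.125.
Left endpoints: 4, 5.125, 6.25, 7.375.
h(4) = 289, h(5.125) = 287963/512, h(6.25) = 967.796875, h(7.375) = 783737/512.
Sum = Δx · [h(4) + h(5.125) + h(6.25) + h(7.375)].
Sum ≈ 3768.706.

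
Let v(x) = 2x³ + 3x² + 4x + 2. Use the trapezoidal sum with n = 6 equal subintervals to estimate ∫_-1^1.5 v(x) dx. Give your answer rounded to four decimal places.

14.2318

Δx = (1.5 − (-1))/6 = 5/12.
v(-1) = -1, v(-7/12) = 251/864, v(-1/6) = 38/27, v(0.25) = 3.21875, v(2/3) = 178/27, v(13/12) = 10711/864, v(1.5) = 21.5.
T_6 = (Δx/2)·[v(x_0) + 2v(x_1) + ... + 2v(x_{5}) + v(x_6)].
Sum ≈ 14.2318.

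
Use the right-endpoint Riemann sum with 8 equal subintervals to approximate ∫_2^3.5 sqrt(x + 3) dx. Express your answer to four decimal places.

3.6236

Δx = (3.5 − 2)/8 = 0.1875.
Right endpoints: 2.1875, 2.375, 2.5625, 2.75, 2.9375, 3.125, 3.3125, 3.5.
f(2.1875) ≈ 2.2776, f(2.375) ≈ 2.3184, f(2.5625) ≈ 2.3585, f(2.75) ≈ 2.3979, f(2.9375) ≈ 2.4367, f(3.125) ≈ 2.4749, f(3.3125) ≈ 2.5125, f(3.5) ≈ 2.5495.
Sum = Δx · [f(2.1875) + f(2.375) + f(2.5625) + ...].
Sum ≈ 3.6236.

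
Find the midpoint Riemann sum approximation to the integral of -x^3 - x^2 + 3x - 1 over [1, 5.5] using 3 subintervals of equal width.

-235.1953125

Δx = (5.5 − 1)/3 = 1.5.
Midpoints: 1.75, 3.25, 4.75.
f(1.75) = -4.171875, f(3.25) = -36.140625, f(4.75) = -116.484375.
Sum = Δx · [f(1.75) + f(3.25) + f(4.75)].
Sum = -235.1953125.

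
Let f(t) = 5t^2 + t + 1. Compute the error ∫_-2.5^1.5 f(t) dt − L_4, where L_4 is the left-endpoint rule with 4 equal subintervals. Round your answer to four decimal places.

Exact integral: ∫_-2.5^1.5 f(t) dt ≈ 33.666667.
L_4 = 45.
Error ≈ 33.666667 − 45 ≈ -11.3333.

-11.3333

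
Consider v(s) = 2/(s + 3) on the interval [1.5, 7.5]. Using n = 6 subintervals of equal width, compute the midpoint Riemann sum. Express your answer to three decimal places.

1.691

Δs = (7.5 − 1.5)/6 = 1.
Midpoints: 2, 3, 4, 5, 6, 7.
v(2) = 0.4, v(3) = 1/3, v(4) = 2/7, v(5) = 0.25, v(6) = 2/9, v(7) = 0.2.
Sum = Δs · [v(2) + v(3) + v(4) + ...].
Sum ≈ 1.691.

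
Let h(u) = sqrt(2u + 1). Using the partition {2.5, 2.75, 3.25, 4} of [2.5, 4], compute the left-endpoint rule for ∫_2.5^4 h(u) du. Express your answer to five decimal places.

3.94109

Subinterval widths: 0.25, 0.5, 0.75.
Left endpoints: 2.5, 2.75, 3.25.
h(2.5) ≈ 2.44949, h(2.75) ≈ 2.54951, h(3.25) ≈ 2.73861.
Sum = Σ Δu_i · h(u_i).
Sum ≈ 3.94109.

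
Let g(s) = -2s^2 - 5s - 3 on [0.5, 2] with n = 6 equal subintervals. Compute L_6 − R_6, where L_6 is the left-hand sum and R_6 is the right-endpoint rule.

3.75

L_6 = -17.28125.
R_6 = -21.03125.
L_6 − R_6 = 3.75.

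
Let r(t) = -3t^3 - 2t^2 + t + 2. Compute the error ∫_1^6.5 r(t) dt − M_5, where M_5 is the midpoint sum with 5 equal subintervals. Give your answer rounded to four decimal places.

Exact integral: ∫_1^6.5 r(t) dt ≈ -1488.838542.
M_5 = -1469.0121875.
Error ≈ -1488.838542 − (-1469.0121875) ≈ -19.8264.

-19.8264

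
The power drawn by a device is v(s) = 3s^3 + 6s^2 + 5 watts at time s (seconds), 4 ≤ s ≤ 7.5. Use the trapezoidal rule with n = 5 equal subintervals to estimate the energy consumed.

Δs = (7.5 − 4)/5 = 0.7.
v(4) = 293, v(4.7) = 449.009, v(5.4) = 652.352, v(6.1) = 909.203, v(6.8) = 1225.736, v(7.5) = 1608.125.
T_5 = (Δs/2)·[v(s_0) + 2v(s_1) + ... + 2v(s_{4}) + v(s_5)].
Sum = 2930.80375.

2930.80375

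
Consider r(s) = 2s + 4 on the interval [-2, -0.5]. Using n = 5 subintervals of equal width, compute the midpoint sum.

Δs = (-0.5 − (-2))/5 = 0.3.
Midpoints: -1.85, -1.55, -1.25, -0.95, -0.65.
r(-1.85) = 0.3, r(-1.55) = 0.9, r(-1.25) = 1.5, r(-0.95) = 2.1, r(-0.65) = 2.7.
Sum = Δs · [r(-1.85) + r(-1.55) + r(-1.25) + r(-0.95) + r(-0.65)].
Sum = 2.25.

2.25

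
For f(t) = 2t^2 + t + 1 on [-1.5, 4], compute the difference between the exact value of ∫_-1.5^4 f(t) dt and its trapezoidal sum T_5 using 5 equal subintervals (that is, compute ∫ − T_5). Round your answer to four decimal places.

-2.2183

Exact integral: ∫_-1.5^4 f(t) dt ≈ 57.291667.
T_5 = 59.51.
Error ≈ 57.291667 − 59.51 ≈ -2.2183.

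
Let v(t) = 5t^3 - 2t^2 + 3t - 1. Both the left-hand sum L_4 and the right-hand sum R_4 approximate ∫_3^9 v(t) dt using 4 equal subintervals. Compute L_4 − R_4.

L_4 = 5394.
R_4 = 10470.
L_4 − R_4 = -5076.

-5076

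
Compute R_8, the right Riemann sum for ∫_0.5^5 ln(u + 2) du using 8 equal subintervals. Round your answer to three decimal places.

7.113

Δu = (5 − 0.5)/8 = 0.5625.
Right endpoints: 1.0625, 1.625, 2.1875, 2.75, 3.3125, 3.875, 4.4375, 5.
f(1.0625) ≈ 1.119, f(1.625) ≈ 1.288, f(2.1875) ≈ 1.432, f(2.75) ≈ 1.558, f(3.3125) ≈ 1.670, f(3.875) ≈ 1.771, f(4.4375) ≈ 1.862, f(5) ≈ 1.946.
Sum = Δu · [f(1.0625) + f(1.625) + f(2.1875) + ...].
Sum ≈ 7.113.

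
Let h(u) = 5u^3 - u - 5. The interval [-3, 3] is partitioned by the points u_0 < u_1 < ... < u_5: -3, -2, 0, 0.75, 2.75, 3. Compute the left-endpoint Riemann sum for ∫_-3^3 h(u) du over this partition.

Subinterval widths: 1, 2, 0.75, 2, 0.25.
Left endpoints: -3, -2, 0, 0.75, 2.75.
h(-3) = -137, h(-2) = -43, h(0) = -5, h(0.75) = -3.640625, h(2.75) = 96.234375.
Sum = Σ Δu_i · h(u_i).
Sum = -209.97265625.

-209.97265625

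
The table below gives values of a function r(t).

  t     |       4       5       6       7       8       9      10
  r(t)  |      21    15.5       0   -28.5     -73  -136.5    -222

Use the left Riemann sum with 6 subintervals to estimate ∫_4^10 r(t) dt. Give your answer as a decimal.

Δt = 1.
Sum = 1·[21 + 15.5 + 0 + (-28.5) + (-73) + (-136.5)] = -201.5.

-201.5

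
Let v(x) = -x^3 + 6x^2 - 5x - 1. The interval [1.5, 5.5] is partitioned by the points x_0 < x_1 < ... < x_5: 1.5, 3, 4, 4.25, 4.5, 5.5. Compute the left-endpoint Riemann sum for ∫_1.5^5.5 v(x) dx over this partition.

25.40234375

Subinterval widths: 1.5, 1, 0.25, 0.25, 1.
Left endpoints: 1.5, 3, 4, 4.25, 4.5.
v(1.5) = 1.625, v(3) = 11, v(4) = 11, v(4.25) = 9.359375, v(4.5) = 6.875.
Sum = Σ Δx_i · v(x_i).
Sum = 25.40234375.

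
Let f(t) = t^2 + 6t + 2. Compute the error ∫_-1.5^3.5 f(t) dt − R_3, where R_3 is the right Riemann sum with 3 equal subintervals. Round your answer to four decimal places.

Exact integral: ∫_-1.5^3.5 f(t) dt ≈ 55.416667.
R_3 ≈ 91.064815.
Error ≈ 55.416667 − 91.064815 ≈ -35.6481.

-35.6481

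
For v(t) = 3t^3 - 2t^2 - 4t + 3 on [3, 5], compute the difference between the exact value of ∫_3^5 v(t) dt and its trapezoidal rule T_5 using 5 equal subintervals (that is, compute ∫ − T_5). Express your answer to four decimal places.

Exact integral: ∫_3^5 v(t) dt ≈ 316.666667.
T_5 = 318.48.
Error ≈ 316.666667 − 318.48 ≈ -1.8133.

-1.8133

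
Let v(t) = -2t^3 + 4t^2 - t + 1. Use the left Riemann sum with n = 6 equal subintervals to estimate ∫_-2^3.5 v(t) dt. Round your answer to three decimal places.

Δt = (3.5 − (-2))/6 = 11/12.
Left endpoints: -2, -13/12, -1/6, 0.75, 5/3, 31/12.
v(-2) = 35, v(-13/12) = 8053/864, v(-1/6) = 139/108, v(0.75) = 1.65625, v(5/3) = 32/27, v(31/12) = -8095/864.
Sum = Δt · [v(-2) + v(-13/12) + v(-1/6) + ...].
Sum ≈ 35.823.

35.823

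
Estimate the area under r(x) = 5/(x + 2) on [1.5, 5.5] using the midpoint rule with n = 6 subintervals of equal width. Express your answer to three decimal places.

3.805

Δx = (5.5 − 1.5)/6 = 2/3.
Midpoints: 11/6, 2.5, 19/6, 23/6, 4.5, 31/6.
r(11/6) = 30/23, r(2.5) = 10/9, r(19/6) = 30/31, r(23/6) = 6/7, r(4.5) = 10/13, r(31/6) = 30/43.
Sum = Δx · [r(11/6) + r(2.5) + r(19/6) + ...].
Sum ≈ 3.805.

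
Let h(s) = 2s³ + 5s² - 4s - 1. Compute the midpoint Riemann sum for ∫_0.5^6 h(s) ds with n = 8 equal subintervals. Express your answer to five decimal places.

925.45288

Δs = (6 − 0.5)/8 = 0.6875.
Midpoints: 0.84375, 1.53125, 2.21875, 2.90625, 3.59375, 4.28125, 4.96875, 5.65625.
h(0.84375) = 6323/16384, h(1.53125) = 192993/16384, h(2.21875) = 599399/16384, h(2.90625) = 1289429/16384, h(3.59375) = 2326971/16384, h(4.28125) = 3775913/16384, h(4.96875) = 5700143/16384, h(5.65625) = 8163549/16384.
Sum = Δs · [h(0.84375) + h(1.53125) + h(2.21875) + ...].
Sum ≈ 925.45288.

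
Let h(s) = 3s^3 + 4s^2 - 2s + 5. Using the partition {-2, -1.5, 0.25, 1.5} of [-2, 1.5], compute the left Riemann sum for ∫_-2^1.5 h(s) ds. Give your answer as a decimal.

Subinterval widths: 0.5, 1.75, 1.25.
Left endpoints: -2, -1.5, 0.25.
h(-2) = 1, h(-1.5) = 6.875, h(0.25) = 4.796875.
Sum = Σ Δs_i · h(s_i).
Sum = 18.52734375.

18.52734375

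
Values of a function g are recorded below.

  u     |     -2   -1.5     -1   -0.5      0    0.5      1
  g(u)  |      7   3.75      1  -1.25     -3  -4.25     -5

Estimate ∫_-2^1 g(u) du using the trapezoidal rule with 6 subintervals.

Δu = 0.5.
T_6 = (0.5/2)·[7 + 2·3.75 + 2·1 + 2·(-1.25) + 2·(-3) + 2·(-4.25) + (-5)] = -1.375.

-1.375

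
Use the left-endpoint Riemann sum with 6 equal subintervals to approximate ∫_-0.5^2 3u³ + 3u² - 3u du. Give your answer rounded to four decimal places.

9.2990

Δu = (2 − (-0.5))/6 = 5/12.
Left endpoints: -0.5, -1/12, 1/3, 0.75, 7/6, 19/12.
f(-0.5) = 1.875, f(-1/12) = 155/576, f(1/3) = -5/9, f(0.75) = 0.703125, f(7/6) = 385/72, f(19/12) = 8455/576.
Sum = Δu · [f(-0.5) + f(-1/12) + f(1/3) + ...].
Sum ≈ 9.2990.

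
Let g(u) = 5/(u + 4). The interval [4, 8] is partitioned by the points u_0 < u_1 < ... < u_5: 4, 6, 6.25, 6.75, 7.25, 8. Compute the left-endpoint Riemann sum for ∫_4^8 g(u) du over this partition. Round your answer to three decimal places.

Subinterval widths: 2, 0.25, 0.5, 0.5, 0.75.
Left endpoints: 4, 6, 6.25, 6.75, 7.25.
g(4) = 0.625, g(6) = 0.5, g(6.25) = 20/41, g(6.75) = 20/43, g(7.25) = 4/9.
Sum = Σ Δu_i · g(u_i).
Sum ≈ 2.185.

2.185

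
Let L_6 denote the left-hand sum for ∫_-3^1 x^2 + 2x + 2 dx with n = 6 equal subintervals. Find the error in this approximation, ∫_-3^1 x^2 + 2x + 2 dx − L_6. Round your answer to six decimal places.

-0.296296

Exact integral: ∫_-3^1 f(x) dx ≈ 9.33333333.
L_6 ≈ 9.62962963.
Error ≈ 9.33333333 − 9.62962963 ≈ -0.296296.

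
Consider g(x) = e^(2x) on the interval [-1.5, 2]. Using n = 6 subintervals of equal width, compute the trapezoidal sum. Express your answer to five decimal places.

Δx = (2 − (-1.5))/6 = 7/12.
g(-1.5) ≈ 0.04979, g(-11/12) ≈ 0.15988, g(-1/3) ≈ 0.51342, g(0.25) ≈ 1.64872, g(5/6) ≈ 5.29449, g(17/12) ≈ 17.00204, g(2) ≈ 54.59815.
T_6 = (Δx/2)·[g(x_0) + 2g(x_1) + ... + 2g(x_{5}) + g(x_6)].
Sum ≈ 30.29980.

30.29980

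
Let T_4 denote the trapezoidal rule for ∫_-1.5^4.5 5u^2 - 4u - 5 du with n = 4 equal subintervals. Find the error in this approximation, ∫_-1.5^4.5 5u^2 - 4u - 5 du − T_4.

Exact integral: ∫_-1.5^4.5 f(u) du = 91.5.
T_4 = 102.75.
Error = 91.5 − 102.75 = -11.25.

-11.25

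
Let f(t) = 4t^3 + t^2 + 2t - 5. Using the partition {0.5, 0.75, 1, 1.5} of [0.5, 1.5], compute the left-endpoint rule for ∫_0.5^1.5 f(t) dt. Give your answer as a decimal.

Subinterval widths: 0.25, 0.25, 0.5.
Left endpoints: 0.5, 0.75, 1.
f(0.5) = -3.25, f(0.75) = -1.25, f(1) = 2.
Sum = Σ Δt_i · f(t_i).
Sum = -0.125.

-0.125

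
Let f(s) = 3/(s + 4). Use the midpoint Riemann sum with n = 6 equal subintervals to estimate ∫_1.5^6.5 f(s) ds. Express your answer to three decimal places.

Δs = (6.5 − 1.5)/6 = 5/6.
Midpoints: 23/12, 2.75, 43/12, 53/12, 5.25, 73/12.
f(23/12) = 36/71, f(2.75) = 4/9, f(43/12) = 36/91, f(53/12) = 36/101, f(5.25) = 12/37, f(73/12) = 36/121.
Sum = Δs · [f(23/12) + f(2.75) + f(43/12) + ...].
Sum ≈ 1.938.

1.938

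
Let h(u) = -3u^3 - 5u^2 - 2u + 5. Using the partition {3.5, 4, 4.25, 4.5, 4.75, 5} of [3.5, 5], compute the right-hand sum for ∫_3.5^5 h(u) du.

Subinterval widths: 0.5, 0.25, 0.25, 0.25, 0.25.
Right endpoints: 4, 4.25, 4.5, 4.75, 5.
h(4) = -275, h(4.25) = -324.109375, h(4.5) = -378.625, h(4.75) = -438.828125, h(5) = -505.
Sum = Σ Δu_i · h(u_i).
Sum = -549.140625.

-549.140625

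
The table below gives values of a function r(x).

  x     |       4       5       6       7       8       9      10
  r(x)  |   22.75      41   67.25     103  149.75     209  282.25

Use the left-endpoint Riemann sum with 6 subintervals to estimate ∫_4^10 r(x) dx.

592.75

Δx = 1.
Sum = 1·[22.75 + 41 + 67.25 + 103 + 149.75 + 209] = 592.75.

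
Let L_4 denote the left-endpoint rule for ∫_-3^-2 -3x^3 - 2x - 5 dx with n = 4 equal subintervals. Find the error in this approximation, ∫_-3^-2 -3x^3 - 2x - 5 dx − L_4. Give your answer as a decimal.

-7.609375

Exact integral: ∫_-3^-2 f(x) dx = 48.75.
L_4 = 56.359375.
Error = 48.75 − 56.359375 = -7.609375.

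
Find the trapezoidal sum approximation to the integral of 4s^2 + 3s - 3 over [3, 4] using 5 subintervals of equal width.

56.86

Δs = (4 − 3)/5 = 0.2.
f(3) = 42, f(3.2) = 47.56, f(3.4) = 53.44, f(3.6) = 59.64, f(3.8) = 66.16, f(4) = 73.
T_5 = (Δs/2)·[f(s_0) + 2f(s_1) + ... + 2f(s_{4}) + f(s_5)].
Sum = 56.86.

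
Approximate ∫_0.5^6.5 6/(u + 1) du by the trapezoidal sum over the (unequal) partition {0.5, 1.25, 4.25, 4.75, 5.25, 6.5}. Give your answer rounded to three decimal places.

Subinterval widths: 0.75, 3, 0.5, 0.5, 1.25.
f(0.5) = 4, f(1.25) = 8/3, f(4.25) = 8/7, f(4.75) = 24/23, f(5.25) = 0.96, f(6.5) = 0.8.
On each subinterval the trapezoid contributes (Δu_i/2)·[f(u_{i-1}) + f(u_i)].
Sum ≈ 10.362.

10.362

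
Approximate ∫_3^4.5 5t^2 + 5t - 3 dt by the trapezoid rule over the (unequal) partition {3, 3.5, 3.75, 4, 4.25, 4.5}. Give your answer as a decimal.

130.65625

Subinterval widths: 0.5, 0.25, 0.25, 0.25, 0.25.
f(3) = 57, f(3.5) = 75.75, f(3.75) = 86.0625, f(4) = 97, f(4.25) = 108.5625, f(4.5) = 120.75.
On each subinterval the trapezoid contributes (Δt_i/2)·[f(t_{i-1}) + f(t_i)].
Sum = 130.65625.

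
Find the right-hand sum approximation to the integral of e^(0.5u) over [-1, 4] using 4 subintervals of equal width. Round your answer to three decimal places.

Δu = (4 − (-1))/4 = 1.25.
Right endpoints: 0.25, 1.5, 2.75, 4.
f(0.25) ≈ 1.133, f(1.5) ≈ 2.117, f(2.75) ≈ 3.955, f(4) ≈ 7.389.
Sum = Δu · [f(0.25) + f(1.5) + f(2.75) + f(4)].
Sum ≈ 18.243.

18.243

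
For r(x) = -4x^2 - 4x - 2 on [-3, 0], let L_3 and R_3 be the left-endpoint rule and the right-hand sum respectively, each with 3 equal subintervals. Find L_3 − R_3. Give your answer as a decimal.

-24

L_3 = -38.
R_3 = -14.
L_3 − R_3 = -24.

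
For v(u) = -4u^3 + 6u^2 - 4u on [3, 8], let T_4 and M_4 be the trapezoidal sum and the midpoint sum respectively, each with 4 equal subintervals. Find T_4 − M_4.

-117.1875

T_4 = -3233.125.
M_4 = -3115.9375.
T_4 − M_4 = -117.1875.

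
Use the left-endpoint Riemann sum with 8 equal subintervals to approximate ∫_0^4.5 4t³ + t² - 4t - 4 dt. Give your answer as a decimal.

285.43359375

Δt = (4.5 − 0)/8 = 0.5625.
Left endpoints: 0, 0.5625, 1.125, 1.6875, 2.25, 2.8125, 3.375, 3.9375.
f(0) = -4, f(0.5625) = -5347/1024, f(1.125) = -1.5390625, f(1.6875) = 11591/1024, f(2.25) = 37.625, f(2.8125) = 83609/1024, f(3.375) = 147.6640625, f(3.9375) = 245699/1024.
Sum = Δt · [f(0) + f(0.5625) + f(1.125) + ...].
Sum = 285.43359375.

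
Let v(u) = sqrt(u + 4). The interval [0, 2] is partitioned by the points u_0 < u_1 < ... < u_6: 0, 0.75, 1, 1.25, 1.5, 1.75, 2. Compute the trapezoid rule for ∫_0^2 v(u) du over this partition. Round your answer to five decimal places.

Subinterval widths: 0.75, 0.25, 0.25, 0.25, 0.25, 0.25.
v(0) ≈ 2.00000, v(0.75) ≈ 2.17945, v(1) ≈ 2.23607, v(1.25) ≈ 2.29129, v(1.5) ≈ 2.34521, v(1.75) ≈ 2.39792, v(2) ≈ 2.44949.
On each subinterval the trapezoid contributes (Δu_i/2)·[v(u_{i-1}) + v(u_i)].
Sum ≈ 4.46353.

4.46353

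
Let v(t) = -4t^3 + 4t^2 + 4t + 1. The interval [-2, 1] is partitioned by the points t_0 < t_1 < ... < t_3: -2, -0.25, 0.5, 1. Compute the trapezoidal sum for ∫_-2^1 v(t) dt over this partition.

39.703125

Subinterval widths: 1.75, 0.75, 0.5.
v(-2) = 41, v(-0.25) = 0.3125, v(0.5) = 3.5, v(1) = 5.
On each subinterval the trapezoid contributes (Δt_i/2)·[v(t_{i-1}) + v(t_i)].
Sum = 39.703125.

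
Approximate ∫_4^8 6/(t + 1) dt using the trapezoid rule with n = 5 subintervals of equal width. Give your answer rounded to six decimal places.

3.535540

Δt = (8 − 4)/5 = 0.8.
f(4) = 1.2, f(4.8) = 30/29, f(5.6) = 10/11, f(6.4) = 30/37, f(7.2) = 30/41, f(8) = 2/3.
T_5 = (Δt/2)·[f(t_0) + 2f(t_1) + ... + 2f(t_{4}) + f(t_5)].
Sum ≈ 3.535540.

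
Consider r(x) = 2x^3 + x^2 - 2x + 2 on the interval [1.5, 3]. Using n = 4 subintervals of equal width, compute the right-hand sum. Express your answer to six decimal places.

52.166016

Δx = (3 − 1.5)/4 = 0.375.
Right endpoints: 1.875, 2.25, 2.625, 3.
r(1.875) = 14.94921875, r(2.25) = 25.34375, r(2.625) = 39.81640625, r(3) = 59.
Sum = Δx · [r(1.875) + r(2.25) + r(2.625) + r(3)].
Sum ≈ 52.166016.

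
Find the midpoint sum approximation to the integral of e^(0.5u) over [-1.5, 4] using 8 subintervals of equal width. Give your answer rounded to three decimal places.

13.766

Δu = (4 − (-1.5))/8 = 0.6875.
Midpoints: -1.15625, -0.46875, 0.21875, 0.90625, 1.59375, 2.28125, 2.96875, 3.65625.
f(-1.15625) ≈ 0.561, f(-0.46875) ≈ 0.791, f(0.21875) ≈ 1.116, f(0.90625) ≈ 1.573, f(1.59375) ≈ 2.219, f(2.28125) ≈ 3.129, f(2.96875) ≈ 4.412, f(3.65625) ≈ 6.222.
Sum = Δu · [f(-1.15625) + f(-0.46875) + f(0.21875) + ...].
Sum ≈ 13.766.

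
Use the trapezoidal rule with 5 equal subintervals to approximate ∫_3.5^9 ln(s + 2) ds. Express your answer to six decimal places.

Δs = (9 − 3.5)/5 = 1.1.
f(3.5) ≈ 1.704748, f(4.6) ≈ 1.887070, f(5.7) ≈ 2.041220, f(6.8) ≈ 2.174752, f(7.9) ≈ 2.292535, f(9) ≈ 2.397895.
T_5 = (Δs/2)·[f(s_0) + 2f(s_1) + ... + 2f(s_{4}) + f(s_5)].
Sum ≈ 11.491588.

11.491588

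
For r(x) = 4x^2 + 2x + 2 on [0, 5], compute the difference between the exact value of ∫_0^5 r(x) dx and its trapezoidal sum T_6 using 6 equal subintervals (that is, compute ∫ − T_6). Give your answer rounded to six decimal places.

-2.314815

Exact integral: ∫_0^5 r(x) dx ≈ 201.66666667.
T_6 ≈ 203.98148148.
Error ≈ 201.66666667 − 203.98148148 ≈ -2.314815.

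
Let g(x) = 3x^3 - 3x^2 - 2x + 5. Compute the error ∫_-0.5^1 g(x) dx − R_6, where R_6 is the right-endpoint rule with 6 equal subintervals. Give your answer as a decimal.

0.24609375

Exact integral: ∫_-0.5^1 g(x) dx = 6.328125.
R_6 = 6.08203125.
Error = 6.328125 − 6.08203125 = 0.24609375.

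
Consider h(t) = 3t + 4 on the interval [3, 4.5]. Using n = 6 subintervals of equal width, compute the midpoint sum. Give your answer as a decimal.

Δt = (4.5 − 3)/6 = 0.25.
Midpoints: 3.125, 3.375, 3.625, 3.875, 4.125, 4.375.
h(3.125) = 13.375, h(3.375) = 14.125, h(3.625) = 14.875, h(3.875) = 15.625, h(4.125) = 16.375, h(4.375) = 17.125.
Sum = Δt · [h(3.125) + h(3.375) + h(3.625) + ...].
Sum = 22.875.

22.875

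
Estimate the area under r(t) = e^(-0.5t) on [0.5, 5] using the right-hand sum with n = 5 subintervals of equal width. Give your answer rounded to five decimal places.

Δt = (5 − 0.5)/5 = 0.9.
Right endpoints: 1.4, 2.3, 3.2, 4.1, 5.
r(1.4) ≈ 0.49659, r(2.3) ≈ 0.31664, r(3.2) ≈ 0.20190, r(4.1) ≈ 0.12873, r(5) ≈ 0.08208.
Sum = Δt · [r(1.4) + r(2.3) + r(3.2) + r(4.1) + r(5)].
Sum ≈ 1.10334.

1.10334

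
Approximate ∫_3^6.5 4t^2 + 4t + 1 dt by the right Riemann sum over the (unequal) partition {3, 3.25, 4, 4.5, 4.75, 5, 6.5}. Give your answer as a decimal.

Subinterval widths: 0.25, 0.75, 0.5, 0.25, 0.25, 1.5.
Right endpoints: 3.25, 4, 4.5, 4.75, 5, 6.5.
f(3.25) = 56.25, f(4) = 81, f(4.5) = 100, f(4.75) = 110.25, f(5) = 121, f(6.5) = 196.
Sum = Σ Δt_i · f(t_i).
Sum = 476.625.

476.625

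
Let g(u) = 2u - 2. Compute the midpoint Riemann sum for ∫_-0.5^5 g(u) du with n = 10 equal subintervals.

13.75

Δu = (5 − (-0.5))/10 = 0.55.
Midpoints: -0.225, 0.325, 0.875, 1.425, 1.975, 2.525, 3.075, 3.625, 4.175, 4.725.
g(-0.225) = -2.45, g(0.325) = -1.35, g(0.875) = -0.25, g(1.425) = 0.85, g(1.975) = 1.95, g(2.525) = 3.05, g(3.075) = 4.15, g(3.625) = 5.25, g(4.175) = 6.35, g(4.725) = 7.45.
Sum = Δu · [g(-0.225) + g(0.325) + g(0.875) + ...].
Sum = 13.75.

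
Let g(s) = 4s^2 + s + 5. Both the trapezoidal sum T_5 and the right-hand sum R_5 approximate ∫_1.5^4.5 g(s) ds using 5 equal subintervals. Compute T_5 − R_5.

-22.5

T_5 = 141.72.
R_5 = 164.22.
T_5 − R_5 = -22.5.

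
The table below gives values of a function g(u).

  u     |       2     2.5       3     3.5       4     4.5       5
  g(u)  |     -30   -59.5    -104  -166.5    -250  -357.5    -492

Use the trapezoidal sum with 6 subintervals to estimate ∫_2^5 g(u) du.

Δu = 0.5.
T_6 = (0.5/2)·[(-30) + 2·(-59.5) + 2·(-104) + 2·(-166.5) + 2·(-250) + 2·(-357.5) + (-492)] = -599.25.

-599.25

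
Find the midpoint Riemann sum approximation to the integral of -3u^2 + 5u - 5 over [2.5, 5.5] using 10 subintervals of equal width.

Δu = (5.5 − 2.5)/10 = 0.3.
Midpoints: 2.65, 2.95, 3.25, 3.55, 3.85, 4.15, 4.45, 4.75, 5.05, 5.35.
f(2.65) = -12.8175, f(2.95) = -16.3575, f(3.25) = -20.4375, f(3.55) = -25.0575, f(3.85) = -30.2175, f(4.15) = -35.9175, f(4.45) = -42.1575, f(4.75) = -48.9375, f(5.05) = -56.2575, f(5.35) = -64.1175.
Sum = Δu · [f(2.65) + f(2.95) + f(3.25) + ...].
Sum = -105.6825.

-105.6825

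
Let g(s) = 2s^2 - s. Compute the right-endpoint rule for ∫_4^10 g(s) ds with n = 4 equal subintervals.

Δs = (10 − 4)/4 = 1.5.
Right endpoints: 5.5, 7, 8.5, 10.
g(5.5) = 55, g(7) = 91, g(8.5) = 136, g(10) = 190.
Sum = Δs · [g(5.5) + g(7) + g(8.5) + g(10)].
Sum = 708.

708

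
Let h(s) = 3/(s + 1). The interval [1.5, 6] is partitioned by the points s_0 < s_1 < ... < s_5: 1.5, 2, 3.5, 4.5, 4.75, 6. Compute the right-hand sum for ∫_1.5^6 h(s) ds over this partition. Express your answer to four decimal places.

2.7116

Subinterval widths: 0.5, 1.5, 1, 0.25, 1.25.
Right endpoints: 2, 3.5, 4.5, 4.75, 6.
h(2) = 1, h(3.5) = 2/3, h(4.5) = 6/11, h(4.75) = 12/23, h(6) = 3/7.
Sum = Σ Δs_i · h(s_i).
Sum ≈ 2.7116.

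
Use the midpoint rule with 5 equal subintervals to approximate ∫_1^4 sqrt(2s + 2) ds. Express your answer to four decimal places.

7.8770

Δs = (4 − 1)/5 = 0.6.
Midpoints: 1.3, 1.9, 2.5, 3.1, 3.7.
f(1.3) ≈ 2.1448, f(1.9) ≈ 2.4083, f(2.5) ≈ 2.6458, f(3.1) ≈ 2.8636, f(3.7) ≈ 3.0659.
Sum = Δs · [f(1.3) + f(1.9) + f(2.5) + f(3.1) + f(3.7)].
Sum ≈ 7.8770.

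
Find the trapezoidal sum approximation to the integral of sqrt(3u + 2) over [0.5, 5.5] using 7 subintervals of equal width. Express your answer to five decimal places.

Δu = (5.5 − 0.5)/7 = 5/7.
f(0.5) ≈ 1.87083, f(17/14) ≈ 2.37547, f(27/14) ≈ 2.79029, f(37/14) ≈ 3.15096, f(47/14) ≈ 3.47440, f(57/14) ≈ 3.77018, f(67/14) ≈ 4.04440, f(5.5) ≈ 4.30116.
T_7 = (Δu/2)·[f(u_0) + 2f(u_1) + ... + 2f(u_{6}) + f(u_7)].
Sum ≈ 16.20835.

16.20835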